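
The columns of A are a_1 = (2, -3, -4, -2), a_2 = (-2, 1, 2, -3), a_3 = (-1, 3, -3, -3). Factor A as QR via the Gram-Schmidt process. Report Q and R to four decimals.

a_1 = (2, -3, -4, -2); ‖a_1‖ = 5.7446, so q_1 = (0.3482, -0.5222, -0.6963, -0.3482).
q_1·a_2 = 0.3482·(-2) + (-0.5222)·1 + (-0.6963)·2 + (-0.3482)·(-3) = -1.5667.
u_2 = a_2 + 1.5667·q_1 = (-1.4545, 0.1818, 0.9091, -3.5455).
‖u_2‖ = 3.9428, so q_2 = (-0.3689, 0.0461, 0.2306, -0.8992).
q_1·a_3 = 0.3482·(-1) + (-0.5222)·3 + (-0.6963)·(-3) + (-0.3482)·(-3) = 1.2185; q_2·a_3 = (-0.3689)·(-1) + 0.0461·3 + 0.2306·(-3) + (-0.8992)·(-3) = 2.5132.
u_3 = a_3 − 1.2185·q_1 − 2.5132·q_2 = (-0.4971, 3.5205, -2.7310, -0.3158).
‖u_3‖ = 4.4943, so q_3 = (-0.1106, 0.7833, -0.6077, -0.0703).

Q = [[0.3482, -0.3689, -0.1106], [-0.5222, 0.0461, 0.7833], [-0.6963, 0.2306, -0.6077], [-0.3482, -0.8992, -0.0703]], R = [[5.7446, -1.5667, 1.2185], [0.0000, 3.9428, 2.5132], [0.0000, 0.0000, 4.4943]]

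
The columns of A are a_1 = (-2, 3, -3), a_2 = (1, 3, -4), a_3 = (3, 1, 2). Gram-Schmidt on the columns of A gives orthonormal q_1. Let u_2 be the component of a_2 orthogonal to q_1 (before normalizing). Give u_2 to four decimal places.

a_1 = (-2, 3, -3); ‖a_1‖ = 4.6904, so q_1 = (-0.4264, 0.6396, -0.6396).
q_1·a_2 = (-0.4264)·1 + 0.6396·3 + (-0.6396)·(-4) = 4.0508.
u_2 = a_2 − 4.0508·q_1 = (2.7273, 0.4091, -1.4091).

u_2 = (2.7273, 0.4091, -1.4091)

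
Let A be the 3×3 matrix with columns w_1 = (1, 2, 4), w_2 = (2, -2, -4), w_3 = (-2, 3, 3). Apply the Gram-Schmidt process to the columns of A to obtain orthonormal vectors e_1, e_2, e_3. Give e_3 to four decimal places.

e_3 = (0.0000, 0.8944, -0.4472)

w_1 = (1, 2, 4); ‖w_1‖ = 4.5826, so e_1 = (0.2182, 0.4364, 0.8729).
e_1·w_2 = 0.2182·2 + 0.4364·(-2) + 0.8729·(-4) = -3.9279.
u_2 = w_2 + 3.9279·e_1 = (2.8571, -0.2857, -0.5714).
‖u_2‖ = 2.9277, so e_2 = (0.9759, -0.0976, -0.1952).
e_1·w_3 = 0.2182·(-2) + 0.4364·3 + 0.8729·3 = 3.4915; e_2·w_3 = 0.9759·(-2) + (-0.0976)·3 + (-0.1952)·3 = -2.8301.
u_3 = w_3 − 3.4915·e_1 + 2.8301·e_2 = (0.0000, 1.2000, -0.6000).
‖u_3‖ = 1.3416, so e_3 = (0.0000, 0.8944, -0.4472).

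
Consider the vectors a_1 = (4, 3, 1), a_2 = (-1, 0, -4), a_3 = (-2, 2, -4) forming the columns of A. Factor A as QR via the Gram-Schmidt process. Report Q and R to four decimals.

Q = [[0.7845, 0.0605, -0.6172], [0.5883, 0.2421, 0.7715], [0.1961, -0.9684, 0.1543]], R = [[5.0990, -1.5689, -1.1767], [0.0000, 3.8129, 4.2366], [0.0000, 0.0000, 2.1602]]

a_1 = (4, 3, 1); ‖a_1‖ = 5.0990, so q_1 = (0.7845, 0.5883, 0.1961).
q_1·a_2 = 0.7845·(-1) + 0.5883·0 + 0.1961·(-4) = -1.5689.
u_2 = a_2 + 1.5689·q_1 = (0.2308, 0.9231, -3.6923).
‖u_2‖ = 3.8129, so q_2 = (0.0605, 0.2421, -0.9684).
q_1·a_3 = 0.7845·(-2) + 0.5883·2 + 0.1961·(-4) = -1.1767; q_2·a_3 = 0.0605·(-2) + 0.2421·2 + (-0.9684)·(-4) = 4.2366.
u_3 = a_3 + 1.1767·q_1 − 4.2366·q_2 = (-1.3333, 1.6667, 0.3333).
‖u_3‖ = 2.1602, so q_3 = (-0.6172, 0.7715, 0.1543).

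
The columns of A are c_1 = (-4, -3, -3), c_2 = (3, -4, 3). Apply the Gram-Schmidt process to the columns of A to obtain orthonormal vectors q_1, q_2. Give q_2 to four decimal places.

c_1 = (-4, -3, -3); ‖c_1‖ = 5.8310, so q_1 = (-0.6860, -0.5145, -0.5145).
q_1·c_2 = (-0.6860)·3 + (-0.5145)·(-4) + (-0.5145)·3 = -1.5435.
u_2 = c_2 + 1.5435·q_1 = (1.9412, -4.7941, 2.2059).
‖u_2‖ = 5.6230, so q_2 = (0.3452, -0.8526, 0.3923).

q_2 = (0.3452, -0.8526, 0.3923)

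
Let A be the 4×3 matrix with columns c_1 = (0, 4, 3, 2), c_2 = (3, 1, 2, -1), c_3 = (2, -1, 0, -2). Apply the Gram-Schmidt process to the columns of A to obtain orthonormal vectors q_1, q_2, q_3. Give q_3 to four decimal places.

q_3 = (-0.3890, 0.4352, -0.0396, -0.8110)

c_1 = (0, 4, 3, 2); ‖c_1‖ = 5.3852, so q_1 = (0.0000, 0.7428, 0.5571, 0.3714).
q_1·c_2 = 0.0000·3 + 0.7428·1 + 0.5571·2 + 0.3714·(-1) = 1.4856.
u_2 = c_2 − 1.4856·q_1 = (3.0000, -0.1034, 1.1724, -1.5517).
‖u_2‖ = 3.5767, so q_2 = (0.8388, -0.0289, 0.3278, -0.4338).
q_1·c_3 = 0.0000·2 + 0.7428·(-1) + 0.5571·0 + 0.3714·(-2) = -1.4856; q_2·c_3 = 0.8388·2 + (-0.0289)·(-1) + 0.3278·0 + (-0.4338)·(-2) = 2.5741.
u_3 = c_3 + 1.4856·q_1 − 2.5741·q_2 = (-0.1590, 0.1779, -0.0162, -0.3315).
‖u_3‖ = 0.4088, so q_3 = (-0.3890, 0.4352, -0.0396, -0.8110).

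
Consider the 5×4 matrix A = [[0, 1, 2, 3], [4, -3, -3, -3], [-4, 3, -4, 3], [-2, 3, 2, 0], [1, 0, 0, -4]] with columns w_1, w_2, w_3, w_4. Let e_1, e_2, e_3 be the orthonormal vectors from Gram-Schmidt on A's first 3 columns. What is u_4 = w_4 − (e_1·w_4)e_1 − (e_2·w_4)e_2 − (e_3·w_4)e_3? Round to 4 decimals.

u_4 = (3.3334, 0.8156, 0.6048, -0.9004, -2.6438)

w_1 = (0, 4, -4, -2, 1); ‖w_1‖ = 6.0828, so e_1 = (0.0000, 0.6576, -0.6576, -0.3288, 0.1644).
e_1·w_2 = 0.0000·1 + 0.6576·(-3) + (-0.6576)·3 + (-0.3288)·3 + 0.1644·0 = -4.9320.
u_2 = w_2 + 4.9320·e_1 = (1.0000, 0.2432, -0.2432, 1.3784, 0.8108).
‖u_2‖ = 1.9172, so e_2 = (0.5216, 0.1269, -0.1269, 0.7190, 0.4229).
e_1·w_3 = 0.0000·2 + 0.6576·(-3) + (-0.6576)·(-4) + (-0.3288)·2 + 0.1644·0 = 0.0000; e_2·w_3 = 0.5216·2 + 0.1269·(-3) + (-0.1269)·(-4) + 0.7190·2 + 0.4229·0 = 2.6080.
u_3 = w_3 + 0.0000·e_1 − 2.6080·e_2 = (0.6397, -3.3309, -3.6691, 0.1250, -1.1029).
‖u_3‖ = 5.1184, so e_3 = (0.1250, -0.6508, -0.7168, 0.0244, -0.2155).
e_1·w_4 = 0.0000·3 + 0.6576·(-3) + (-0.6576)·3 + (-0.3288)·0 + 0.1644·(-4) = -4.6032; e_2·w_4 = 0.5216·3 + 0.1269·(-3) + (-0.1269)·3 + 0.7190·0 + 0.4229·(-4) = -0.8881; e_3·w_4 = 0.1250·3 + (-0.6508)·(-3) + (-0.7168)·3 + 0.0244·0 + (-0.2155)·(-4) = 1.0386.
u_4 = w_4 + 4.6032·e_1 + 0.8881·e_2 − 1.0386·e_3 = (3.3334, 0.8156, 0.6048, -0.9004, -2.6438).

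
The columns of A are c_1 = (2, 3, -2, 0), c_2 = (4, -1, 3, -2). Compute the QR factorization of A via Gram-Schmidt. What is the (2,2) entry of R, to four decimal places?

c_1 = (2, 3, -2, 0); ‖c_1‖ = 4.1231, so e_1 = (0.4851, 0.7276, -0.4851, 0.0000).
e_1·c_2 = 0.4851·4 + 0.7276·(-1) + (-0.4851)·3 + 0.0000·(-2) = -0.2425.
u_2 = c_2 + 0.2425·e_1 = (4.1176, -0.8235, 2.8824, -2.0000).
r_{22} = ‖u_2‖ = 5.4719.

r_{22} = 5.4719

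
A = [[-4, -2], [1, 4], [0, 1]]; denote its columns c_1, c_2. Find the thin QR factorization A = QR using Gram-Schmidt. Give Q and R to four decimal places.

Q = [[-0.9701, 0.2327], [0.2425, 0.9306], [0.0000, 0.2825]], R = [[4.1231, 2.9104], [0.0000, 3.5397]]

c_1 = (-4, 1, 0); ‖c_1‖ = 4.1231, so q_1 = (-0.9701, 0.2425, 0.0000).
q_1·c_2 = (-0.9701)·(-2) + 0.2425·4 + 0.0000·1 = 2.9104.
u_2 = c_2 − 2.9104·q_1 = (0.8235, 3.2941, 1.0000).
‖u_2‖ = 3.5397, so q_2 = (0.2327, 0.9306, 0.2825).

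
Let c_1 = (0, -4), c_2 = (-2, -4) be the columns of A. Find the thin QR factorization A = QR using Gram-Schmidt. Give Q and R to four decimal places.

Q = [[0.0000, -1.0000], [-1.0000, 0.0000]], R = [[4.0000, 4.0000], [0.0000, 2.0000]]

c_1 = (0, -4); ‖c_1‖ = 4.0000, so q_1 = (0.0000, -1.0000).
q_1·c_2 = 0.0000·(-2) + (-1.0000)·(-4) = 4.0000.
u_2 = c_2 − 4.0000·q_1 = (-2.0000, 0.0000).
‖u_2‖ = 2.0000, so q_2 = (-1.0000, 0.0000).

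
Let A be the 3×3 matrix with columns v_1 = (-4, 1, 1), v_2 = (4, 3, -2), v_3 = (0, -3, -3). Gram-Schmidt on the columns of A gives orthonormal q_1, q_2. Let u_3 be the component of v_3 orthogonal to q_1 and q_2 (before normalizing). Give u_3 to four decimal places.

u_3 = (-1.0101, -0.8081, -3.2323)

v_1 = (-4, 1, 1); ‖v_1‖ = 4.2426, so q_1 = (-0.9428, 0.2357, 0.2357).
q_1·v_2 = (-0.9428)·4 + 0.2357·3 + 0.2357·(-2) = -3.5355.
u_2 = v_2 + 3.5355·q_1 = (0.6667, 3.8333, -1.1667).
‖u_2‖ = 4.0620, so q_2 = (0.1641, 0.9437, -0.2872).
q_1·v_3 = (-0.9428)·0 + 0.2357·(-3) + 0.2357·(-3) = -1.4142; q_2·v_3 = 0.1641·0 + 0.9437·(-3) + (-0.2872)·(-3) = -1.9695.
u_3 = v_3 + 1.4142·q_1 + 1.9695·q_2 = (-1.0101, -0.8081, -3.2323).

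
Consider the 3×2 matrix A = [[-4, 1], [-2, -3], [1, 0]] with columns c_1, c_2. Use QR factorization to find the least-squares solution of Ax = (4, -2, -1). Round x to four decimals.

x = (-0.7282, 1.1456)

e_1 = c_1/‖c_1‖ = (-4, -2, 1)/4.5826 = (-0.8729, -0.4364, 0.2182).
r_{12} = e_1·c_2 = 0.4364.
u_2 = c_2 − 0.4364·e_1 = (1.3810, -2.8095, -0.0952).
‖u_2‖ = 3.1320, so e_2 = (0.4409, -0.8970, -0.0304).
Qᵀb = (-2.8368, 3.5881).
Back-substitute: x_2 = 3.5881/3.1320 = 1.1456.
x_1 = (-2.8368 − 0.4364·1.1456)/4.5826 = -0.7282.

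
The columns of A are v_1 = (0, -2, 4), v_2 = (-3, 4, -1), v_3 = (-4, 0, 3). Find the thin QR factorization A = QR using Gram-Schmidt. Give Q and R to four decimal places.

q_1 = v_1/‖v_1‖ = (0, -2, 4)/4.4721 = (0.0000, -0.4472, 0.8944).
r_{12} = q_1·v_2 = -2.6833.
u_2 = v_2 + 2.6833·q_1 = (-3.0000, 2.8000, 1.4000).
‖u_2‖ = 4.3359, so q_2 = (-0.6919, 0.6458, 0.3229).
r_{13} = q_1·v_3 = 2.6833; r_{23} = q_2·v_3 = 3.7363.
u_3 = v_3 − 2.6833·q_1 − 3.7363·q_2 = (-1.4149, -1.2128, -0.6064).
‖u_3‖ = 1.9597, so q_3 = (-0.7220, -0.6189, -0.3094).

Q = [[0.0000, -0.6919, -0.7220], [-0.4472, 0.6458, -0.6189], [0.8944, 0.3229, -0.3094]], R = [[4.4721, -2.6833, 2.6833], [0.0000, 4.3359, 3.7363], [0.0000, 0.0000, 1.9597]]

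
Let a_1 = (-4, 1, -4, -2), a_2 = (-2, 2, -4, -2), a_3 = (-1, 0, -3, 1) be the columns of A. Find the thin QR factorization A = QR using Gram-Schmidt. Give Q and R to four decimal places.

Q = [[-0.6576, 0.6485, 0.1244], [0.1644, 0.6203, -0.2488], [-0.6576, -0.3947, -0.5723], [-0.3288, -0.1974, 0.7714]], R = [[6.0828, 4.9320, 2.3016], [0.0000, 1.9172, 0.3383], [0.0000, 0.0000, 2.3639]]

a_1 = (-4, 1, -4, -2); ‖a_1‖ = 6.0828, so q_1 = (-0.6576, 0.1644, -0.6576, -0.3288).
q_1·a_2 = (-0.6576)·(-2) + 0.1644·2 + (-0.6576)·(-4) + (-0.3288)·(-2) = 4.9320.
u_2 = a_2 − 4.9320·q_1 = (1.2432, 1.1892, -0.7568, -0.3784).
‖u_2‖ = 1.9172, so q_2 = (0.6485, 0.6203, -0.3947, -0.1974).
q_1·a_3 = (-0.6576)·(-1) + 0.1644·0 + (-0.6576)·(-3) + (-0.3288)·1 = 2.3016; q_2·a_3 = 0.6485·(-1) + 0.6203·0 + (-0.3947)·(-3) + (-0.1974)·1 = 0.3383.
u_3 = a_3 − 2.3016·q_1 − 0.3383·q_2 = (0.2941, -0.5882, -1.3529, 1.8235).
‖u_3‖ = 2.3639, so q_3 = (0.1244, -0.2488, -0.5723, 0.7714).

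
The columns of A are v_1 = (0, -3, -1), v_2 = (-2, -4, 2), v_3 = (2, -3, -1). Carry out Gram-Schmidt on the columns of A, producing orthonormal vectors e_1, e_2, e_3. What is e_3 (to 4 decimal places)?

e_1 = v_1/‖v_1‖ = (0, -3, -1)/3.1623 = (0.0000, -0.9487, -0.3162).
r_{12} = e_1·v_2 = 3.1623.
u_2 = v_2 − 3.1623·e_1 = (-2.0000, -1.0000, 3.0000).
‖u_2‖ = 3.7417, so e_2 = (-0.5345, -0.2673, 0.8018).
r_{13} = e_1·v_3 = 3.1623; r_{23} = e_2·v_3 = -1.0690.
u_3 = v_3 − 3.1623·e_1 + 1.0690·e_2 = (1.4286, -0.2857, 0.8571).
‖u_3‖ = 1.6903, so e_3 = (0.8452, -0.1690, 0.5071).

e_3 = (0.8452, -0.1690, 0.5071)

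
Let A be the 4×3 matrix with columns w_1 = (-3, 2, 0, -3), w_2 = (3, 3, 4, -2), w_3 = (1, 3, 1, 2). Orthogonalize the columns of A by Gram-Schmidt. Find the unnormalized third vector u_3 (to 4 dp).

u_3 = (-0.5345, 2.3724, -0.3204, 2.1161)

w_1 = (-3, 2, 0, -3); ‖w_1‖ = 4.6904, so q_1 = (-0.6396, 0.4264, 0.0000, -0.6396).
q_1·w_2 = (-0.6396)·3 + 0.4264·3 + 0.0000·4 + (-0.6396)·(-2) = 0.6396.
u_2 = w_2 − 0.6396·q_1 = (3.4091, 2.7273, 4.0000, -1.5909).
‖u_2‖ = 6.1311, so q_2 = (0.5560, 0.4448, 0.6524, -0.2595).
q_1·w_3 = (-0.6396)·1 + 0.4264·3 + 0.0000·1 + (-0.6396)·2 = -0.6396; q_2·w_3 = 0.5560·1 + 0.4448·3 + 0.6524·1 + (-0.2595)·2 = 2.0239.
u_3 = w_3 + 0.6396·q_1 − 2.0239·q_2 = (-0.5345, 2.3724, -0.3204, 2.1161).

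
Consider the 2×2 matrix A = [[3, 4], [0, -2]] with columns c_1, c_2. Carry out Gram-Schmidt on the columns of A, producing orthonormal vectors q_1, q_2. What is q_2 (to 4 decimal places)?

c_1 = (3, 0); ‖c_1‖ = 3.0000, so q_1 = (1.0000, 0.0000).
q_1·c_2 = 1.0000·4 + 0.0000·(-2) = 4.0000.
u_2 = c_2 − 4.0000·q_1 = (0.0000, -2.0000).
‖u_2‖ = 2.0000, so q_2 = (0.0000, -1.0000).

q_2 = (0.0000, -1.0000)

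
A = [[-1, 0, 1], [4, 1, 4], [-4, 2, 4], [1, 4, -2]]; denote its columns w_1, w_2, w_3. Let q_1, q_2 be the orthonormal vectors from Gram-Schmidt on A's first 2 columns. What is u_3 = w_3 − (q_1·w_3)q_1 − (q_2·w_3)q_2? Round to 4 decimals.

u_3 = (0.9118, 4.1625, 3.2661, -2.6737)

w_1 = (-1, 4, -4, 1); ‖w_1‖ = 5.8310, so q_1 = (-0.1715, 0.6860, -0.6860, 0.1715).
q_1·w_2 = (-0.1715)·0 + 0.6860·1 + (-0.6860)·2 + 0.1715·4 = 0.0000.
u_2 = w_2 + 0.0000·q_1 = (0.0000, 1.0000, 2.0000, 4.0000).
‖u_2‖ = 4.5826, so q_2 = (0.0000, 0.2182, 0.4364, 0.8729).
q_1·w_3 = (-0.1715)·1 + 0.6860·4 + (-0.6860)·4 + 0.1715·(-2) = -0.5145; q_2·w_3 = 0.0000·1 + 0.2182·4 + 0.4364·4 + 0.8729·(-2) = 0.8729.
u_3 = w_3 + 0.5145·q_1 − 0.8729·q_2 = (0.9118, 4.1625, 3.2661, -2.6737).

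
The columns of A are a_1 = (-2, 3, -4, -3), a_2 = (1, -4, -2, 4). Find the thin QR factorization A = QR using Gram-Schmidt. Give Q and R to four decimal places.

Q = [[-0.3244, 0.0099], [0.4867, -0.4833], [-0.6489, -0.7299], [-0.4867, 0.4833]], R = [[6.1644, -2.9200], [0.0000, 5.3361]]

a_1 = (-2, 3, -4, -3); ‖a_1‖ = 6.1644, so q_1 = (-0.3244, 0.4867, -0.6489, -0.4867).
q_1·a_2 = (-0.3244)·1 + 0.4867·(-4) + (-0.6489)·(-2) + (-0.4867)·4 = -2.9200.
u_2 = a_2 + 2.9200·q_1 = (0.0526, -2.5789, -3.8947, 2.5789).
‖u_2‖ = 5.3361, so q_2 = (0.0099, -0.4833, -0.7299, 0.4833).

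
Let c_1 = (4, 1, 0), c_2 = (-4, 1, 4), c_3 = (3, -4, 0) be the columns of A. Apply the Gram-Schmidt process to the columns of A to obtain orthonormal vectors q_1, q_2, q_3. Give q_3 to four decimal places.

q_3 = (0.2182, -0.8729, 0.4364)

q_1 = c_1/‖c_1‖ = (4, 1, 0)/4.1231 = (0.9701, 0.2425, 0.0000).
r_{12} = q_1·c_2 = -3.6380.
u_2 = c_2 + 3.6380·q_1 = (-0.4706, 1.8824, 4.0000).
‖u_2‖ = 4.4458, so q_2 = (-0.1059, 0.4234, 0.8997).
r_{13} = q_1·c_3 = 1.9403; r_{23} = q_2·c_3 = -2.0112.
u_3 = c_3 − 1.9403·q_1 + 2.0112·q_2 = (0.9048, -3.6190, 1.8095).
‖u_3‖ = 4.1461, so q_3 = (0.2182, -0.8729, 0.4364).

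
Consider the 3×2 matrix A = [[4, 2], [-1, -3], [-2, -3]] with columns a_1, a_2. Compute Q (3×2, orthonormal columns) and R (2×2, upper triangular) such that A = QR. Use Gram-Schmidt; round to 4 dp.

a_1 = (4, -1, -2); ‖a_1‖ = 4.5826, so e_1 = (0.8729, -0.2182, -0.4364).
e_1·a_2 = 0.8729·2 + (-0.2182)·(-3) + (-0.4364)·(-3) = 3.7097.
u_2 = a_2 − 3.7097·e_1 = (-1.2381, -2.1905, -1.3810).
‖u_2‖ = 2.8702, so e_2 = (-0.4314, -0.7632, -0.4811).

Q = [[0.8729, -0.4314], [-0.2182, -0.7632], [-0.4364, -0.4811]], R = [[4.5826, 3.7097], [0.0000, 2.8702]]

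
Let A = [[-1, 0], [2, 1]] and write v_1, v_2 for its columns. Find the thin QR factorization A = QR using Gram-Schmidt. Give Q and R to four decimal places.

Q = [[-0.4472, 0.8944], [0.8944, 0.4472]], R = [[2.2361, 0.8944], [0.0000, 0.4472]]

q_1 = v_1/‖v_1‖ = (-1, 2)/2.2361 = (-0.4472, 0.8944).
r_{12} = q_1·v_2 = 0.8944.
u_2 = v_2 − 0.8944·q_1 = (0.4000, 0.2000).
‖u_2‖ = 0.4472, so q_2 = (0.8944, 0.4472).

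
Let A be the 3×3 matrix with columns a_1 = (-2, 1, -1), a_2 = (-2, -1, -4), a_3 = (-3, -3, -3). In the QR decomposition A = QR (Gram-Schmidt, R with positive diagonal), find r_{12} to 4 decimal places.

r_{12} = 2.8577

a_1 = (-2, 1, -1); ‖a_1‖ = 2.4495, so q_1 = (-0.8165, 0.4082, -0.4082).
r_{12} = q_1·a_2 = 2.8577.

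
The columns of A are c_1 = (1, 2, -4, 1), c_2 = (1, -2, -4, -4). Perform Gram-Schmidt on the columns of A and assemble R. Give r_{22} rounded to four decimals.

r_{22} = 5.7722

c_1 = (1, 2, -4, 1); ‖c_1‖ = 4.6904, so e_1 = (0.2132, 0.4264, -0.8528, 0.2132).
e_1·c_2 = 0.2132·1 + 0.4264·(-2) + (-0.8528)·(-4) + 0.2132·(-4) = 1.9188.
u_2 = c_2 − 1.9188·e_1 = (0.5909, -2.8182, -2.3636, -4.4091).
r_{22} = ‖u_2‖ = 5.7722.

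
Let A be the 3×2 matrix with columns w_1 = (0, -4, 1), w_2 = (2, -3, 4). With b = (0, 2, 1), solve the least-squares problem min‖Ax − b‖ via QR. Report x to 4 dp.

q_1 = w_1/‖w_1‖ = (0, -4, 1)/4.1231 = (0.0000, -0.9701, 0.2425).
r_{12} = q_1·w_2 = 3.8806.
u_2 = w_2 − 3.8806·q_1 = (2.0000, 0.7647, 3.0588).
‖u_2‖ = 3.7338, so q_2 = (0.5356, 0.2048, 0.8192).
Qᵀb = (-1.6977, 1.2288).
Back-substitute: x_2 = 1.2288/3.7338 = 0.3291.
x_1 = (-1.6977 − 3.8806·0.3291)/4.1231 = -0.7215.

x = (-0.7215, 0.3291)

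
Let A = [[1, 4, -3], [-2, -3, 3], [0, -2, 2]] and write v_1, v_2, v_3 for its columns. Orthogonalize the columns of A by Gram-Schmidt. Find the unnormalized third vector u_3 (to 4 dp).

u_3 = (0.3556, 0.1778, 0.4444)

v_1 = (1, -2, 0); ‖v_1‖ = 2.2361, so e_1 = (0.4472, -0.8944, 0.0000).
e_1·v_2 = 0.4472·4 + (-0.8944)·(-3) + 0.0000·(-2) = 4.4721.
u_2 = v_2 − 4.4721·e_1 = (2.0000, 1.0000, -2.0000).
‖u_2‖ = 3.0000, so e_2 = (0.6667, 0.3333, -0.6667).
e_1·v_3 = 0.4472·(-3) + (-0.8944)·3 + 0.0000·2 = -4.0249; e_2·v_3 = 0.6667·(-3) + 0.3333·3 + (-0.6667)·2 = -2.3333.
u_3 = v_3 + 4.0249·e_1 + 2.3333·e_2 = (0.3556, 0.1778, 0.4444).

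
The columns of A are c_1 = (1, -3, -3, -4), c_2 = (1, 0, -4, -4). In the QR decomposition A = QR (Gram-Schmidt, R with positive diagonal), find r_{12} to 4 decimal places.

c_1 = (1, -3, -3, -4); ‖c_1‖ = 5.9161, so e_1 = (0.1690, -0.5071, -0.5071, -0.6761).
r_{12} = e_1·c_2 = 4.9019.

r_{12} = 4.9019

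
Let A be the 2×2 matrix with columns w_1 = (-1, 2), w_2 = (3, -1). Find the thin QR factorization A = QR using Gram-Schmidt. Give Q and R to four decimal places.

Q = [[-0.4472, 0.8944], [0.8944, 0.4472]], R = [[2.2361, -2.2361], [0.0000, 2.2361]]

w_1 = (-1, 2); ‖w_1‖ = 2.2361, so q_1 = (-0.4472, 0.8944).
q_1·w_2 = (-0.4472)·3 + 0.8944·(-1) = -2.2361.
u_2 = w_2 + 2.2361·q_1 = (2.0000, 1.0000).
‖u_2‖ = 2.2361, so q_2 = (0.8944, 0.4472).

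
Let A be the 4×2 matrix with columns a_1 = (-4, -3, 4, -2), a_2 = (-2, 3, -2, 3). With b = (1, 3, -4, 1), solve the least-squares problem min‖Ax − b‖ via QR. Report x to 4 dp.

a_1 = (-4, -3, 4, -2); ‖a_1‖ = 6.7082, so q_1 = (-0.5963, -0.4472, 0.5963, -0.2981).
q_1·a_2 = (-0.5963)·(-2) + (-0.4472)·3 + 0.5963·(-2) + (-0.2981)·3 = -2.2361.
u_2 = a_2 + 2.2361·q_1 = (-3.3333, 2.0000, -0.6667, 2.3333).
‖u_2‖ = 4.5826, so q_2 = (-0.7274, 0.4364, -0.1455, 0.5092).
Qᵀb = (-4.6212, 1.6730).
Back-substitute: x_2 = 1.6730/4.5826 = 0.3651.
x_1 = (-4.6212 + 2.2361·0.3651)/6.7082 = -0.5672.

x = (-0.5672, 0.3651)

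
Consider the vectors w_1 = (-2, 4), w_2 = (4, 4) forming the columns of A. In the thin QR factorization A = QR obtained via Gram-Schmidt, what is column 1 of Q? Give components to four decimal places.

w_1 = (-2, 4); ‖w_1‖ = 4.4721, so q_1 = (-0.4472, 0.8944).

q_1 = (-0.4472, 0.8944)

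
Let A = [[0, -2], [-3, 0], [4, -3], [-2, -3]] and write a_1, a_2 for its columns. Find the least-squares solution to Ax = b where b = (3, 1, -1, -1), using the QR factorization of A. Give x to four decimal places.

x = (-0.1827, -0.0498)

e_1 = a_1/‖a_1‖ = (0, -3, 4, -2)/5.3852 = (0.0000, -0.5571, 0.7428, -0.3714).
r_{12} = e_1·a_2 = -1.1142.
u_2 = a_2 + 1.1142·e_1 = (-2.0000, -0.6207, -2.1724, -3.4138).
‖u_2‖ = 4.5562, so e_2 = (-0.4390, -0.1362, -0.4768, -0.7493).
Qᵀb = (-0.9285, -0.2271).
Back-substitute: x_2 = -0.2271/4.5562 = -0.0498.
x_1 = (-0.9285 + 1.1142·(-0.0498))/5.3852 = -0.1827.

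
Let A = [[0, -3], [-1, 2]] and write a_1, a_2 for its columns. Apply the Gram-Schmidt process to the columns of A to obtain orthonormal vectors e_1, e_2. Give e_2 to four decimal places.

a_1 = (0, -1); ‖a_1‖ = 1.0000, so e_1 = (0.0000, -1.0000).
e_1·a_2 = 0.0000·(-3) + (-1.0000)·2 = -2.0000.
u_2 = a_2 + 2.0000·e_1 = (-3.0000, 0.0000).
‖u_2‖ = 3.0000, so e_2 = (-1.0000, 0.0000).

e_2 = (-1.0000, 0.0000)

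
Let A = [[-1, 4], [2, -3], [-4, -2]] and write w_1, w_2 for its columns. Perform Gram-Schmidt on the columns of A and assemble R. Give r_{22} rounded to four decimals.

w_1 = (-1, 2, -4); ‖w_1‖ = 4.5826, so e_1 = (-0.2182, 0.4364, -0.8729).
e_1·w_2 = (-0.2182)·4 + 0.4364·(-3) + (-0.8729)·(-2) = -0.4364.
u_2 = w_2 + 0.4364·e_1 = (3.9048, -2.8095, -2.3810).
r_{22} = ‖u_2‖ = 5.3675.

r_{22} = 5.3675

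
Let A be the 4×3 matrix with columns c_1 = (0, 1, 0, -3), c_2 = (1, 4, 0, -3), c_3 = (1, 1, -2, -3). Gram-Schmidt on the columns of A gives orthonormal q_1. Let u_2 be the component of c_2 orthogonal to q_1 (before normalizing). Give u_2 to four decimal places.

q_1 = c_1/‖c_1‖ = (0, 1, 0, -3)/3.1623 = (0.0000, 0.3162, 0.0000, -0.9487).
r_{12} = q_1·c_2 = 4.1110.
u_2 = c_2 − 4.1110·q_1 = (1.0000, 2.7000, 0.0000, 0.9000).

u_2 = (1.0000, 2.7000, 0.0000, 0.9000)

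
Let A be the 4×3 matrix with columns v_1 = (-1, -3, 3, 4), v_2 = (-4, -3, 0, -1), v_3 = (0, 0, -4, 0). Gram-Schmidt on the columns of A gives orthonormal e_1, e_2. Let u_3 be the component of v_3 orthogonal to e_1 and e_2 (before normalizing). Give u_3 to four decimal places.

v_1 = (-1, -3, 3, 4); ‖v_1‖ = 5.9161, so e_1 = (-0.1690, -0.5071, 0.5071, 0.6761).
e_1·v_2 = (-0.1690)·(-4) + (-0.5071)·(-3) + 0.5071·0 + 0.6761·(-1) = 1.5213.
u_2 = v_2 − 1.5213·e_1 = (-3.7429, -2.2286, -0.7714, -2.0286).
‖u_2‖ = 4.8668, so e_2 = (-0.7691, -0.4579, -0.1585, -0.4168).
e_1·v_3 = (-0.1690)·0 + (-0.5071)·0 + 0.5071·(-4) + 0.6761·0 = -2.0284; e_2·v_3 = (-0.7691)·0 + (-0.4579)·0 + (-0.1585)·(-4) + (-0.4168)·0 = 0.6340.
u_3 = v_3 + 2.0284·e_1 − 0.6340·e_2 = (0.1448, -0.7382, -2.8709, 1.6357).

u_3 = (0.1448, -0.7382, -2.8709, 1.6357)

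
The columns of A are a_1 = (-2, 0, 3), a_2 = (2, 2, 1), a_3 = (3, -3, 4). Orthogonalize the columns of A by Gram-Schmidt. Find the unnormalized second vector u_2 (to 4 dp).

u_2 = (1.8462, 2.0000, 1.2308)

a_1 = (-2, 0, 3); ‖a_1‖ = 3.6056, so q_1 = (-0.5547, 0.0000, 0.8321).
q_1·a_2 = (-0.5547)·2 + 0.0000·2 + 0.8321·1 = -0.2774.
u_2 = a_2 + 0.2774·q_1 = (1.8462, 2.0000, 1.2308).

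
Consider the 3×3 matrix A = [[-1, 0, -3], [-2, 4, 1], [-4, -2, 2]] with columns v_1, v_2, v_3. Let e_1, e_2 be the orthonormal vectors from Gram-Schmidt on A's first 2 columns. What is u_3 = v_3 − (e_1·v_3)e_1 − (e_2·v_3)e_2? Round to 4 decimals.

v_1 = (-1, -2, -4); ‖v_1‖ = 4.5826, so e_1 = (-0.2182, -0.4364, -0.8729).
e_1·v_2 = (-0.2182)·0 + (-0.4364)·4 + (-0.8729)·(-2) = 0.0000.
u_2 = v_2 + 0.0000·e_1 = (0.0000, 4.0000, -2.0000).
‖u_2‖ = 4.4721, so e_2 = (0.0000, 0.8944, -0.4472).
e_1·v_3 = (-0.2182)·(-3) + (-0.4364)·1 + (-0.8729)·2 = -1.5275; e_2·v_3 = 0.0000·(-3) + 0.8944·1 + (-0.4472)·2 = 0.0000.
u_3 = v_3 + 1.5275·e_1 + 0.0000·e_2 = (-3.3333, 0.3333, 0.6667).

u_3 = (-3.3333, 0.3333, 0.6667)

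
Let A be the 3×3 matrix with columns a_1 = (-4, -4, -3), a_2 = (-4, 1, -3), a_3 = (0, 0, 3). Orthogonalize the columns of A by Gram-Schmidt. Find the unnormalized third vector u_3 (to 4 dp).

u_3 = (-1.4400, 0.0000, 1.9200)

q_1 = a_1/‖a_1‖ = (-4, -4, -3)/6.4031 = (-0.6247, -0.6247, -0.4685).
r_{12} = q_1·a_2 = 3.2796.
u_2 = a_2 − 3.2796·q_1 = (-1.9512, 3.0488, -1.4634).
‖u_2‖ = 3.9043, so q_2 = (-0.4998, 0.7809, -0.3748).
r_{13} = q_1·a_3 = -1.4056; r_{23} = q_2·a_3 = -1.1245.
u_3 = a_3 + 1.4056·q_1 + 1.1245·q_2 = (-1.4400, 0.0000, 1.9200).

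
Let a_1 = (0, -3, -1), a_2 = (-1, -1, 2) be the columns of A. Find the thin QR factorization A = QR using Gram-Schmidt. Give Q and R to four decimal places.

Q = [[0.0000, -0.4117], [-0.9487, -0.2882], [-0.3162, 0.8646]], R = [[3.1623, 0.3162], [0.0000, 2.4290]]

q_1 = a_1/‖a_1‖ = (0, -3, -1)/3.1623 = (0.0000, -0.9487, -0.3162).
r_{12} = q_1·a_2 = 0.3162.
u_2 = a_2 − 0.3162·q_1 = (-1.0000, -0.7000, 2.1000).
‖u_2‖ = 2.4290, so q_2 = (-0.4117, -0.2882, 0.8646).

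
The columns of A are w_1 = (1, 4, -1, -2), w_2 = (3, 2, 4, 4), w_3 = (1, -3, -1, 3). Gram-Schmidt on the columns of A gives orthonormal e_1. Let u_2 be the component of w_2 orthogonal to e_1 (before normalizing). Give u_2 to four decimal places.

u_2 = (3.0455, 2.1818, 3.9545, 3.9091)

w_1 = (1, 4, -1, -2); ‖w_1‖ = 4.6904, so e_1 = (0.2132, 0.8528, -0.2132, -0.4264).
e_1·w_2 = 0.2132·3 + 0.8528·2 + (-0.2132)·4 + (-0.4264)·4 = -0.2132.
u_2 = w_2 + 0.2132·e_1 = (3.0455, 2.1818, 3.9545, 3.9091).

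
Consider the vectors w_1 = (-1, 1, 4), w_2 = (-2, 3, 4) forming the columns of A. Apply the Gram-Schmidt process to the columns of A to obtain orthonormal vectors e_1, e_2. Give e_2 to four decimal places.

e_1 = w_1/‖w_1‖ = (-1, 1, 4)/4.2426 = (-0.2357, 0.2357, 0.9428).
r_{12} = e_1·w_2 = 4.9497.
u_2 = w_2 − 4.9497·e_1 = (-0.8333, 1.8333, -0.6667).
‖u_2‖ = 2.1213, so e_2 = (-0.3928, 0.8642, -0.3143).

e_2 = (-0.3928, 0.8642, -0.3143)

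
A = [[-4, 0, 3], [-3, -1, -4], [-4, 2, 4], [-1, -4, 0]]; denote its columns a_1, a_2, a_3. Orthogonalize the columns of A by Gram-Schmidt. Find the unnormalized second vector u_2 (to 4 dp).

u_2 = (-0.0952, -1.0714, 1.9048, -4.0238)

a_1 = (-4, -3, -4, -1); ‖a_1‖ = 6.4807, so q_1 = (-0.6172, -0.4629, -0.6172, -0.1543).
q_1·a_2 = (-0.6172)·0 + (-0.4629)·(-1) + (-0.6172)·2 + (-0.1543)·(-4) = -0.1543.
u_2 = a_2 + 0.1543·q_1 = (-0.0952, -1.0714, 1.9048, -4.0238).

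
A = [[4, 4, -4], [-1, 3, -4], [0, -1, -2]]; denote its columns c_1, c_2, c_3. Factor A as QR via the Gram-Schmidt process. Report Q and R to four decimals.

c_1 = (4, -1, 0); ‖c_1‖ = 4.1231, so e_1 = (0.9701, -0.2425, 0.0000).
e_1·c_2 = 0.9701·4 + (-0.2425)·3 + 0.0000·(-1) = 3.1530.
u_2 = c_2 − 3.1530·e_1 = (0.9412, 3.7647, -1.0000).
‖u_2‖ = 4.0073, so e_2 = (0.2349, 0.9395, -0.2495).
e_1·c_3 = 0.9701·(-4) + (-0.2425)·(-4) + 0.0000·(-2) = -2.9104; e_2·c_3 = 0.2349·(-4) + 0.9395·(-4) + (-0.2495)·(-2) = -4.1982.
u_3 = c_3 + 2.9104·e_1 + 4.1982·e_2 = (-0.1905, -0.7619, -3.0476).
‖u_3‖ = 3.1472, so e_3 = (-0.0605, -0.2421, -0.9684).

Q = [[0.9701, 0.2349, -0.0605], [-0.2425, 0.9395, -0.2421], [0.0000, -0.2495, -0.9684]], R = [[4.1231, 3.1530, -2.9104], [0.0000, 4.0073, -4.1982], [0.0000, 0.0000, 3.1472]]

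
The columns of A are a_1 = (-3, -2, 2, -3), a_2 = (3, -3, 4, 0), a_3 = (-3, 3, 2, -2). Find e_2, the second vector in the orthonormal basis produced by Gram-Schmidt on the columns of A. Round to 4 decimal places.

a_1 = (-3, -2, 2, -3); ‖a_1‖ = 5.0990, so e_1 = (-0.5883, -0.3922, 0.3922, -0.5883).
e_1·a_2 = (-0.5883)·3 + (-0.3922)·(-3) + 0.3922·4 + (-0.5883)·0 = 0.9806.
u_2 = a_2 − 0.9806·e_1 = (3.5769, -2.6154, 3.6154, 0.5769).
‖u_2‖ = 5.7479, so e_2 = (0.6223, -0.4550, 0.6290, 0.1004).

e_2 = (0.6223, -0.4550, 0.6290, 0.1004)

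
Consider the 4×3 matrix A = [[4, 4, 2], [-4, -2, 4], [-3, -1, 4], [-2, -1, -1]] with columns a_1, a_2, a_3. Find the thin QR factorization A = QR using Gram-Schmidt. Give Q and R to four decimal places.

a_1 = (4, -4, -3, -2); ‖a_1‖ = 6.7082, so q_1 = (0.5963, -0.5963, -0.4472, -0.2981).
q_1·a_2 = 0.5963·4 + (-0.5963)·(-2) + (-0.4472)·(-1) + (-0.2981)·(-1) = 4.3231.
u_2 = a_2 − 4.3231·q_1 = (1.4222, 0.5778, 0.9333, 0.2889).
‖u_2‖ = 1.8196, so q_2 = (0.7816, 0.3175, 0.5129, 0.1588).
q_1·a_3 = 0.5963·2 + (-0.5963)·4 + (-0.4472)·4 + (-0.2981)·(-1) = -2.6833; q_2·a_3 = 0.7816·2 + 0.3175·4 + 0.5129·4 + 0.1588·(-1) = 4.7262.
u_3 = a_3 + 2.6833·q_1 − 4.7262·q_2 = (-0.0940, 0.8993, 0.3758, -2.5503).
‖u_3‖ = 2.7319, so q_3 = (-0.0344, 0.3292, 0.1376, -0.9336).

Q = [[0.5963, 0.7816, -0.0344], [-0.5963, 0.3175, 0.3292], [-0.4472, 0.5129, 0.1376], [-0.2981, 0.1588, -0.9336]], R = [[6.7082, 4.3231, -2.6833], [0.0000, 1.8196, 4.7262], [0.0000, 0.0000, 2.7319]]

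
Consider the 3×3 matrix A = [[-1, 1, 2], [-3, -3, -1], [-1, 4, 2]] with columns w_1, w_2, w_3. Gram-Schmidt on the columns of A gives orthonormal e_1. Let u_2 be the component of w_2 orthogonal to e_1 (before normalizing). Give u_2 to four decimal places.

w_1 = (-1, -3, -1); ‖w_1‖ = 3.3166, so e_1 = (-0.3015, -0.9045, -0.3015).
e_1·w_2 = (-0.3015)·1 + (-0.9045)·(-3) + (-0.3015)·4 = 1.2060.
u_2 = w_2 − 1.2060·e_1 = (1.3636, -1.9091, 4.3636).

u_2 = (1.3636, -1.9091, 4.3636)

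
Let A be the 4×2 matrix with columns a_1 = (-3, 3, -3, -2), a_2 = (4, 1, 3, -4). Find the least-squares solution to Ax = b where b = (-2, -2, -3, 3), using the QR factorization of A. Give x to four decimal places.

e_1 = a_1/‖a_1‖ = (-3, 3, -3, -2)/5.5678 = (-0.5388, 0.5388, -0.5388, -0.3592).
r_{12} = e_1·a_2 = -1.7961.
u_2 = a_2 + 1.7961·e_1 = (3.0323, 1.9677, 2.0323, -4.6452).
‖u_2‖ = 6.2269, so e_2 = (0.4870, 0.3160, 0.3264, -0.7460).
Qᵀb = (0.5388, -4.8230).
Back-substitute: x_2 = -4.8230/6.2269 = -0.7745.
x_1 = (0.5388 + 1.7961·(-0.7745))/5.5678 = -0.1531.

x = (-0.1531, -0.7745)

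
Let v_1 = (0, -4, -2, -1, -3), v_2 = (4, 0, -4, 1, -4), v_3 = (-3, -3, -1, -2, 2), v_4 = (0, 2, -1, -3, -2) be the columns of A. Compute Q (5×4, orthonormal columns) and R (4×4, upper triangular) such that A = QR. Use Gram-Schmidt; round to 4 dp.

q_1 = v_1/‖v_1‖ = (0, -4, -2, -1, -3)/5.4772 = (0.0000, -0.7303, -0.3651, -0.1826, -0.5477).
r_{12} = q_1·v_2 = 3.4689.
u_2 = v_2 − 3.4689·q_1 = (4.0000, 2.5333, -2.7333, 1.6333, -2.1000).
‖u_2‖ = 6.0800, so q_2 = (0.6579, 0.4167, -0.4496, 0.2686, -0.3454).
r_{13} = q_1·v_3 = 1.8257; r_{23} = q_2·v_3 = -4.0022.
u_3 = v_3 − 1.8257·q_1 + 4.0022·q_2 = (-0.3670, 0.0009, -2.1326, -0.5915, 1.6177).
‖u_3‖ = 2.7657, so q_3 = (-0.1327, 0.0003, -0.7711, -0.2139, 0.5849).
r_{14} = q_1·v_4 = 0.5477; r_{24} = q_2·v_4 = 1.1678; r_{34} = q_3·v_4 = 0.2435.
u_4 = v_4 − 0.5477·q_1 − 1.1678·q_2 − 0.2435·q_3 = (-0.7359, 1.9134, -0.0872, -3.1616, -1.4391).
‖u_4‖ = 4.0345, so q_4 = (-0.1824, 0.4743, -0.0216, -0.7836, -0.3567).

Q = [[0.0000, 0.6579, -0.1327, -0.1824], [-0.7303, 0.4167, 0.0003, 0.4743], [-0.3651, -0.4496, -0.7711, -0.0216], [-0.1826, 0.2686, -0.2139, -0.7836], [-0.5477, -0.3454, 0.5849, -0.3567]], R = [[5.4772, 3.4689, 1.8257, 0.5477], [0.0000, 6.0800, -4.0022, 1.1678], [0.0000, 0.0000, 2.7657, 0.2435], [0.0000, 0.0000, 0.0000, 4.0345]]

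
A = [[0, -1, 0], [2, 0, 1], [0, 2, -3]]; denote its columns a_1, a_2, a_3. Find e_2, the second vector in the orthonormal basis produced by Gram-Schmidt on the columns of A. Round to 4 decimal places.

e_2 = (-0.4472, 0.0000, 0.8944)

a_1 = (0, 2, 0); ‖a_1‖ = 2.0000, so e_1 = (0.0000, 1.0000, 0.0000).
e_1·a_2 = 0.0000·(-1) + 1.0000·0 + 0.0000·2 = 0.0000.
u_2 = a_2 + 0.0000·e_1 = (-1.0000, 0.0000, 2.0000).
‖u_2‖ = 2.2361, so e_2 = (-0.4472, 0.0000, 0.8944).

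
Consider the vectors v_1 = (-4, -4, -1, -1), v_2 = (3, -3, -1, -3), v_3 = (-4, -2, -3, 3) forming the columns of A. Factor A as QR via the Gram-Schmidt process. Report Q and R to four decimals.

v_1 = (-4, -4, -1, -1); ‖v_1‖ = 5.8310, so q_1 = (-0.6860, -0.6860, -0.1715, -0.1715).
q_1·v_2 = (-0.6860)·3 + (-0.6860)·(-3) + (-0.1715)·(-1) + (-0.1715)·(-3) = 0.6860.
u_2 = v_2 − 0.6860·q_1 = (3.4706, -2.5294, -0.8824, -2.8824).
‖u_2‖ = 5.2468, so q_2 = (0.6615, -0.4821, -0.1682, -0.5493).
q_1·v_3 = (-0.6860)·(-4) + (-0.6860)·(-2) + (-0.1715)·(-3) + (-0.1715)·3 = 4.1160; q_2·v_3 = 0.6615·(-4) + (-0.4821)·(-2) + (-0.1682)·(-3) + (-0.5493)·3 = -2.8252.
u_3 = v_3 − 4.1160·q_1 + 2.8252·q_2 = (0.6923, -0.5385, -2.7692, 2.1538).
‖u_3‖ = 3.6162, so q_3 = (0.1914, -0.1489, -0.7658, 0.5956).

Q = [[-0.6860, 0.6615, 0.1914], [-0.6860, -0.4821, -0.1489], [-0.1715, -0.1682, -0.7658], [-0.1715, -0.5493, 0.5956]], R = [[5.8310, 0.6860, 4.1160], [0.0000, 5.2468, -2.8252], [0.0000, 0.0000, 3.6162]]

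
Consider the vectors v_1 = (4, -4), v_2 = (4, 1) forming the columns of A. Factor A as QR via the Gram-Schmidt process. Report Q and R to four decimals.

Q = [[0.7071, 0.7071], [-0.7071, 0.7071]], R = [[5.6569, 2.1213], [0.0000, 3.5355]]

v_1 = (4, -4); ‖v_1‖ = 5.6569, so q_1 = (0.7071, -0.7071).
q_1·v_2 = 0.7071·4 + (-0.7071)·1 = 2.1213.
u_2 = v_2 − 2.1213·q_1 = (2.5000, 2.5000).
‖u_2‖ = 3.5355, so q_2 = (0.7071, 0.7071).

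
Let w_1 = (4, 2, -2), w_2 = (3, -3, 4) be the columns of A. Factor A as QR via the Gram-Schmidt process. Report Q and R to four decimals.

Q = [[0.8165, 0.5731], [0.4082, -0.4871], [-0.4082, 0.6590]], R = [[4.8990, -0.4082], [0.0000, 5.8166]]

q_1 = w_1/‖w_1‖ = (4, 2, -2)/4.8990 = (0.8165, 0.4082, -0.4082).
r_{12} = q_1·w_2 = -0.4082.
u_2 = w_2 + 0.4082·q_1 = (3.3333, -2.8333, 3.8333).
‖u_2‖ = 5.8166, so q_2 = (0.5731, -0.4871, 0.6590).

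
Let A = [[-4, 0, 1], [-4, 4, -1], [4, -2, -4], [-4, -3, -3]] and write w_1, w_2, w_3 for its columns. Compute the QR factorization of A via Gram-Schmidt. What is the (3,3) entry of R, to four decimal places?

r_{33} = 4.5978

w_1 = (-4, -4, 4, -4); ‖w_1‖ = 8.0000, so e_1 = (-0.5000, -0.5000, 0.5000, -0.5000).
e_1·w_2 = (-0.5000)·0 + (-0.5000)·4 + 0.5000·(-2) + (-0.5000)·(-3) = -1.5000.
u_2 = w_2 + 1.5000·e_1 = (-0.7500, 3.2500, -1.2500, -3.7500).
‖u_2‖ = 5.1720, so e_2 = (-0.1450, 0.6284, -0.2417, -0.7251).
e_1·w_3 = (-0.5000)·1 + (-0.5000)·(-1) + 0.5000·(-4) + (-0.5000)·(-3) = -0.5000; e_2·w_3 = (-0.1450)·1 + 0.6284·(-1) + (-0.2417)·(-4) + (-0.7251)·(-3) = 2.3685.
u_3 = w_3 + 0.5000·e_1 − 2.3685·e_2 = (1.0935, -2.7383, -3.1776, -1.5327).
r_{33} = ‖u_3‖ = 4.5978.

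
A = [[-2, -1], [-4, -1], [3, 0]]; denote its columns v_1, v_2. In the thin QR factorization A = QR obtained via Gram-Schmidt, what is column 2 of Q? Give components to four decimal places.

q_2 = (-0.6730, -0.1980, -0.7126)

v_1 = (-2, -4, 3); ‖v_1‖ = 5.3852, so q_1 = (-0.3714, -0.7428, 0.5571).
q_1·v_2 = (-0.3714)·(-1) + (-0.7428)·(-1) + 0.5571·0 = 1.1142.
u_2 = v_2 − 1.1142·q_1 = (-0.5862, -0.1724, -0.6207).
‖u_2‖ = 0.8710, so q_2 = (-0.6730, -0.1980, -0.7126).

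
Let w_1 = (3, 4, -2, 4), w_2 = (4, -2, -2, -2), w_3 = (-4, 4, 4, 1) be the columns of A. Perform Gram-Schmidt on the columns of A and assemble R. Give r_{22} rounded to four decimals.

w_1 = (3, 4, -2, 4); ‖w_1‖ = 6.7082, so e_1 = (0.4472, 0.5963, -0.2981, 0.5963).
e_1·w_2 = 0.4472·4 + 0.5963·(-2) + (-0.2981)·(-2) + 0.5963·(-2) = 0.0000.
u_2 = w_2 + 0.0000·e_1 = (4.0000, -2.0000, -2.0000, -2.0000).
r_{22} = ‖u_2‖ = 5.2915.

r_{22} = 5.2915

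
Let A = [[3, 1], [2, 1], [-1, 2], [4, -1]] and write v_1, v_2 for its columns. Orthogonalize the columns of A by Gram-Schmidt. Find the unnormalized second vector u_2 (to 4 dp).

u_2 = (1.1000, 1.0667, 1.9667, -0.8667)

v_1 = (3, 2, -1, 4); ‖v_1‖ = 5.4772, so e_1 = (0.5477, 0.3651, -0.1826, 0.7303).
e_1·v_2 = 0.5477·1 + 0.3651·1 + (-0.1826)·2 + 0.7303·(-1) = -0.1826.
u_2 = v_2 + 0.1826·e_1 = (1.1000, 1.0667, 1.9667, -0.8667).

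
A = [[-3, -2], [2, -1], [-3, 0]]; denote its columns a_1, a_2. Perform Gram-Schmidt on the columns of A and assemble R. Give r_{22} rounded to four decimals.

a_1 = (-3, 2, -3); ‖a_1‖ = 4.6904, so e_1 = (-0.6396, 0.4264, -0.6396).
e_1·a_2 = (-0.6396)·(-2) + 0.4264·(-1) + (-0.6396)·0 = 0.8528.
u_2 = a_2 − 0.8528·e_1 = (-1.4545, -1.3636, 0.5455).
r_{22} = ‖u_2‖ = 2.0671.

r_{22} = 2.0671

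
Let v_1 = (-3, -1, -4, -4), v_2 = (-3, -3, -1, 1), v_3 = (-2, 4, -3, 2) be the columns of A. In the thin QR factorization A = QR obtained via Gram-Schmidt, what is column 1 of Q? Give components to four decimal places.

v_1 = (-3, -1, -4, -4); ‖v_1‖ = 6.4807, so e_1 = (-0.4629, -0.1543, -0.6172, -0.6172).

e_1 = (-0.4629, -0.1543, -0.6172, -0.6172)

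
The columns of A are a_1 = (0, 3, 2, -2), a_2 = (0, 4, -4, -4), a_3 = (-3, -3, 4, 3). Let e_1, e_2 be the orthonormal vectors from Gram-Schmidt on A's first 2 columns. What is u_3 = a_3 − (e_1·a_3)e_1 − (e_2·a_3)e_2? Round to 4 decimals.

u_3 = (-3.0000, -0.0952, 0.0238, -0.1190)

a_1 = (0, 3, 2, -2); ‖a_1‖ = 4.1231, so e_1 = (0.0000, 0.7276, 0.4851, -0.4851).
e_1·a_2 = 0.0000·0 + 0.7276·4 + 0.4851·(-4) + (-0.4851)·(-4) = 2.9104.
u_2 = a_2 − 2.9104·e_1 = (0.0000, 1.8824, -5.4118, -2.5882).
‖u_2‖ = 6.2872, so e_2 = (0.0000, 0.2994, -0.8608, -0.4117).
e_1·a_3 = 0.0000·(-3) + 0.7276·(-3) + 0.4851·4 + (-0.4851)·3 = -1.6977; e_2·a_3 = 0.0000·(-3) + 0.2994·(-3) + (-0.8608)·4 + (-0.4117)·3 = -5.5762.
u_3 = a_3 + 1.6977·e_1 + 5.5762·e_2 = (-3.0000, -0.0952, 0.0238, -0.1190).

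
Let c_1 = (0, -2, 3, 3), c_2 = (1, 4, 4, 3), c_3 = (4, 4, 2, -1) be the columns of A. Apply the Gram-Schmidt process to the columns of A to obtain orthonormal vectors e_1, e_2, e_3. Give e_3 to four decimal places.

e_3 = (0.8803, -0.1867, 0.2398, -0.3642)

c_1 = (0, -2, 3, 3); ‖c_1‖ = 4.6904, so e_1 = (0.0000, -0.4264, 0.6396, 0.6396).
e_1·c_2 = 0.0000·1 + (-0.4264)·4 + 0.6396·4 + 0.6396·3 = 2.7716.
u_2 = c_2 − 2.7716·e_1 = (1.0000, 5.1818, 2.2273, 1.2273).
‖u_2‖ = 5.8582, so e_2 = (0.1707, 0.8845, 0.3802, 0.2095).
e_1·c_3 = 0.0000·4 + (-0.4264)·4 + 0.6396·2 + 0.6396·(-1) = -1.0660; e_2·c_3 = 0.1707·4 + 0.8845·4 + 0.3802·2 + 0.2095·(-1) = 4.7719.
u_3 = c_3 + 1.0660·e_1 − 4.7719·e_2 = (3.1854, -0.6755, 0.8675, -1.3179).
‖u_3‖ = 3.6184, so e_3 = (0.8803, -0.1867, 0.2398, -0.3642).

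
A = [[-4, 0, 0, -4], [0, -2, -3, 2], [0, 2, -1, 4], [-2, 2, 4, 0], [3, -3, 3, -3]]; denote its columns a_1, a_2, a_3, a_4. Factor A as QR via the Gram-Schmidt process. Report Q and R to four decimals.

a_1 = (-4, 0, 0, -2, 3); ‖a_1‖ = 5.3852, so q_1 = (-0.7428, 0.0000, 0.0000, -0.3714, 0.5571).
q_1·a_2 = (-0.7428)·0 + 0.0000·(-2) + 0.0000·2 + (-0.3714)·2 + 0.5571·(-3) = -2.4140.
u_2 = a_2 + 2.4140·q_1 = (-1.7931, -2.0000, 2.0000, 1.1034, -1.6552).
‖u_2‖ = 3.8952, so q_2 = (-0.4603, -0.5135, 0.5135, 0.2833, -0.4249).
q_1·a_3 = (-0.7428)·0 + 0.0000·(-3) + 0.0000·(-1) + (-0.3714)·4 + 0.5571·3 = 0.1857; q_2·a_3 = (-0.4603)·0 + (-0.5135)·(-3) + 0.5135·(-1) + 0.2833·4 + (-0.4249)·3 = 0.8853.
u_3 = a_3 − 0.1857·q_1 − 0.8853·q_2 = (0.5455, -2.5455, -1.4545, 3.8182, 3.2727).
‖u_3‖ = 5.8465, so q_3 = (0.0933, -0.4354, -0.2488, 0.6531, 0.5598).
q_1·a_4 = (-0.7428)·(-4) + 0.0000·2 + 0.0000·4 + (-0.3714)·0 + 0.5571·(-3) = 1.2999; q_2·a_4 = (-0.4603)·(-4) + (-0.5135)·2 + 0.5135·4 + 0.2833·0 + (-0.4249)·(-3) = 4.1431; q_3·a_4 = 0.0933·(-4) + (-0.4354)·2 + (-0.2488)·4 + 0.6531·0 + 0.5598·(-3) = -3.9184.
u_4 = a_4 − 1.2999·q_1 − 4.1431·q_2 + 3.9184·q_3 = (-0.7617, 2.4213, 0.8979, 1.8681, 0.2298).
‖u_4‖ = 3.2850, so q_4 = (-0.2319, 0.7371, 0.2733, 0.5687, 0.0699).

Q = [[-0.7428, -0.4603, 0.0933, -0.2319], [0.0000, -0.5135, -0.4354, 0.7371], [0.0000, 0.5135, -0.2488, 0.2733], [-0.3714, 0.2833, 0.6531, 0.5687], [0.5571, -0.4249, 0.5598, 0.0699]], R = [[5.3852, -2.4140, 0.1857, 1.2999], [0.0000, 3.8952, 0.8853, 4.1431], [0.0000, 0.0000, 5.8465, -3.9184], [0.0000, 0.0000, 0.0000, 3.2850]]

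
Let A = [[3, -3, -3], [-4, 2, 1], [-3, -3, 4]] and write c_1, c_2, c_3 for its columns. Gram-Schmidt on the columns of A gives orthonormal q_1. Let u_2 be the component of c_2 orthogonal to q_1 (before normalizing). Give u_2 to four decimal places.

q_1 = c_1/‖c_1‖ = (3, -4, -3)/5.8310 = (0.5145, -0.6860, -0.5145).
r_{12} = q_1·c_2 = -1.3720.
u_2 = c_2 + 1.3720·q_1 = (-2.2941, 1.0588, -3.7059).

u_2 = (-2.2941, 1.0588, -3.7059)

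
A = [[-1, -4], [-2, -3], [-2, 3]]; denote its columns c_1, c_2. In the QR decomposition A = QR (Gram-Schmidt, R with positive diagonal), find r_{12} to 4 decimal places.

e_1 = c_1/‖c_1‖ = (-1, -2, -2)/3.0000 = (-0.3333, -0.6667, -0.6667).
r_{12} = e_1·c_2 = 1.3333.

r_{12} = 1.3333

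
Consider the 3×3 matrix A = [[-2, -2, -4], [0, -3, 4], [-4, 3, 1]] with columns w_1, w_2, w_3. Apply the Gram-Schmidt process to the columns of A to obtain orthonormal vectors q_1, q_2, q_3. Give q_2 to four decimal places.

w_1 = (-2, 0, -4); ‖w_1‖ = 4.4721, so q_1 = (-0.4472, 0.0000, -0.8944).
q_1·w_2 = (-0.4472)·(-2) + 0.0000·(-3) + (-0.8944)·3 = -1.7889.
u_2 = w_2 + 1.7889·q_1 = (-2.8000, -3.0000, 1.4000).
‖u_2‖ = 4.3359, so q_2 = (-0.6458, -0.6919, 0.3229).

q_2 = (-0.6458, -0.6919, 0.3229)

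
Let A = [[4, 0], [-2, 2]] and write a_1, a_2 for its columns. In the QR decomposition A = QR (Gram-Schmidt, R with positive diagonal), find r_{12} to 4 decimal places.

r_{12} = -0.8944

a_1 = (4, -2); ‖a_1‖ = 4.4721, so q_1 = (0.8944, -0.4472).
r_{12} = q_1·a_2 = -0.8944.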